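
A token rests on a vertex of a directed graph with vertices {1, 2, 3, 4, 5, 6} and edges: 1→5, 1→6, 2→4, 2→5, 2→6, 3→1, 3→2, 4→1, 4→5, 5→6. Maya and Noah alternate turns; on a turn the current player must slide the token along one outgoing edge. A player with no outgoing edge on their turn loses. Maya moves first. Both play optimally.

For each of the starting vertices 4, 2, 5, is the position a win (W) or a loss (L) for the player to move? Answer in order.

Label each position W (a win for the player to move) or L (a loss). A position with no legal move is L; any other position is W exactly when some move reaches an L, and L when every move reaches a W.
Every edge goes from a vertex to one that appears earlier in the order 6, 5, 1, 4, 2, 3, so processing vertices in that order labels each vertex after all of its successors.
6: no outgoing edge → L
5: can move to 6, which is L ⇒ W
1: can move to 6, which is L ⇒ W
4: moves to 1(W), 5(W); every one is W ⇒ L
2: can move to 4, which is L ⇒ W
3: moves to 2(W), 1(W); every one is W ⇒ L

4: L, 2: W, 5: W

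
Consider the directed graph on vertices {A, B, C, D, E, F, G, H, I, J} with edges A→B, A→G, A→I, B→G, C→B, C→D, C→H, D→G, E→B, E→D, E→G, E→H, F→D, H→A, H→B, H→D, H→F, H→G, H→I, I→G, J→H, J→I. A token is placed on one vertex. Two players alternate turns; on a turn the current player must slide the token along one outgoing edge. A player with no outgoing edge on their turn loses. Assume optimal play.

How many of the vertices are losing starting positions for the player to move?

4

Positions with no move are L. A position that does have a move is losing for the player to move precisely when every available move leads to a winning position for the opponent. Fill in the labels:
Every edge goes from a vertex to one that appears earlier in the order G, B, D, I, F, A, H, C, J, E, so processing vertices in that order labels each vertex after all of its successors.
G: no outgoing edge → L
B: reaches L-position G → W
D: reaches L-position G → W
I: reaches L-position G → W
F: only reaches D(W), which is W → L
A: reaches L-position G → W
H: reaches L-position F → W
C: only reaches H(W), D(W), B(W), all W → L
J: only reaches H(W), I(W), all W → L
E: reaches L-position G → W
The L vertices are C, F, G, J; that is 4 in all.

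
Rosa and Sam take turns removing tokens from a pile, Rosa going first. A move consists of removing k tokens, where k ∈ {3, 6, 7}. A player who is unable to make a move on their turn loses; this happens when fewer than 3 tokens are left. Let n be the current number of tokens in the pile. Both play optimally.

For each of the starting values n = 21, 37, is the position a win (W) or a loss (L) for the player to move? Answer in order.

Classify positions by backward induction: terminal positions (no move available) are L. From any other position, the mover wins iff some move reaches an L.
n=0: no move → L
n=1: no move → L
n=2: no move → L
n=3: can move to 0, which is L ⇒ W
n=4: can move to 1, which is L ⇒ W
n=5: can move to 2, which is L ⇒ W
n=6: can move to 0, which is L ⇒ W
n=7: can move to 1, which is L ⇒ W
n=8: can move to 2, which is L ⇒ W
n=9: can move to 2, which is L ⇒ W
n=10: moves to 7(W), 4(W), 3(W); every one is W ⇒ L
n=11: moves to 8(W), 5(W), 4(W); every one is W ⇒ L
n=12: moves to 9(W), 6(W), 5(W); every one is W ⇒ L
n=13: can move to 10, which is L ⇒ W
n=14: can move to 11, which is L ⇒ W
n=15: can move to 12, which is L ⇒ W
n=16: can move to 10, which is L ⇒ W
n=17: can move to 11, which is L ⇒ W
n=18: can move to 12, which is L ⇒ W
n=19: can move to 12, which is L ⇒ W
n=20: moves to 17(W), 14(W), 13(W); every one is W ⇒ L
n=21: moves to 18(W), 15(W), 14(W); every one is W ⇒ L
n=22: moves to 19(W), 16(W), 15(W); every one is W ⇒ L
n=23: can move to 20, which is L ⇒ W
n=24: can move to 21, which is L ⇒ W
n=25: can move to 22, which is L ⇒ W
n=26: can move to 20, which is L ⇒ W
n=27: can move to 21, which is L ⇒ W
n=28: can move to 22, which is L ⇒ W
n=29: can move to 22, which is L ⇒ W
n=30: moves to 27(W), 24(W), 23(W); every one is W ⇒ L
n=31: moves to 28(W), 25(W), 24(W); every one is W ⇒ L
n=32: moves to 29(W), 26(W), 25(W); every one is W ⇒ L
n=33: can move to 30, which is L ⇒ W
n=34: can move to 31, which is L ⇒ W
n=35: can move to 32, which is L ⇒ W
n=36: can move to 30, which is L ⇒ W
n=37: can move to 31, which is L ⇒ W

21: L, 37: W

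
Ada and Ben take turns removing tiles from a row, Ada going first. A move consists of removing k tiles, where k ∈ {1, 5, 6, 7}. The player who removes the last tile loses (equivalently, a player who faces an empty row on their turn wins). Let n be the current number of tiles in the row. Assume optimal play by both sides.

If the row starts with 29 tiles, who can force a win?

Classify positions by backward induction: terminal positions (no move available) are W. From any other position, the mover wins iff some move reaches an L.
n=0: no move; the opponent has just taken the last tile and therefore loses → W
n=1: →0(W) only, which is W, so L
n=2: →1(L), so W
n=3: →2(W) only, which is W, so L
n=4: →3(L), so W
n=5: →4(W), 0(W) — all W, so L
n=6: →5(L), so W
n=7: →1(L), so W
n=8: →3(L), so W
n=9: →3(L), so W
n=10: →5(L), so W
n=11: →5(L), so W
n=12: →5(L), so W
n=13: →12(W), 8(W), 7(W), 6(W) — all W, so L
n=14: →13(L), so W
n=15: →14(W), 10(W), 9(W), 8(W) — all W, so L
n=16: →15(L), so W
n=17: →16(W), 12(W), 11(W), 10(W) — all W, so L
n=18: →17(L), so W
n=19: →13(L), so W
n=20: →15(L), so W
n=21: →15(L), so W
n=22: →17(L), so W
n=23: →17(L), so W
n=24: →17(L), so W
n=25: →24(W), 20(W), 19(W), 18(W) — all W, so L
n=26: →25(L), so W
n=27: →26(W), 22(W), 21(W), 20(W) — all W, so L
n=28: →27(L), so W
n=29: →28(W), 24(W), 23(W), 22(W) — all W, so L
The starting position 29 is L: whatever Ada does, the opponent receives a W position.

Ben wins.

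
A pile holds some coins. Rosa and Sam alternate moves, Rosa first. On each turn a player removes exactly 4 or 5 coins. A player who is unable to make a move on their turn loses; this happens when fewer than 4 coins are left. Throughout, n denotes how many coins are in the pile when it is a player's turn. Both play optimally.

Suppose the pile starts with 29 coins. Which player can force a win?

Sam wins.

Classify positions by backward induction: terminal positions (no move available) are L. From any other position, the mover wins iff some move reaches an L.
n=0: no move → L
n=1: no move → L
n=2: no move → L
n=3: no move → L
n=4: reaches L-position 0 → W
n=5: reaches L-position 1 → W
n=6: reaches L-position 2 → W
n=7: reaches L-position 3 → W
n=8: reaches L-position 3 → W
n=9: only reaches 5(W), 4(W), all W → L
n=10: only reaches 6(W), 5(W), all W → L
n=11: only reaches 7(W), 6(W), all W → L
n=12: only reaches 8(W), 7(W), all W → L
n=13: reaches L-position 9 → W
n=14: reaches L-position 10 → W
n=15: reaches L-position 11 → W
n=16: reaches L-position 12 → W
n=17: reaches L-position 12 → W
n=18: only reaches 14(W), 13(W), all W → L
n=19: only reaches 15(W), 14(W), all W → L
n=20: only reaches 16(W), 15(W), all W → L
n=21: only reaches 17(W), 16(W), all W → L
n=22: reaches L-position 18 → W
n=23: reaches L-position 19 → W
n=24: reaches L-position 20 → W
n=25: reaches L-position 21 → W
n=26: reaches L-position 21 → W
n=27: only reaches 23(W), 22(W), all W → L
n=28: only reaches 24(W), 23(W), all W → L
n=29: only reaches 25(W), 24(W), all W → L
The starting position 29 is L: whatever Rosa does, the opponent receives a W position.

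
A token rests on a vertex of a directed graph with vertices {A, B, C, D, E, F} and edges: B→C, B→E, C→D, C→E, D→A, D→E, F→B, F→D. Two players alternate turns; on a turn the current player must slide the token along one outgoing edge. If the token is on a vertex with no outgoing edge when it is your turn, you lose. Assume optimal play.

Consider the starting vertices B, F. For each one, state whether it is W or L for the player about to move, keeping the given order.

Compute win/loss labels from the base case upward. A position with no move is L. Any other position is W if it can reach an L in one move, else L.
Every edge goes from a vertex to one that appears earlier in the order A, E, D, C, B, F, so processing vertices in that order labels each vertex after all of its successors.
A: no outgoing edge → L
E: no outgoing edge → L
D: W (go to E, an L position)
C: W (go to E, an L position)
B: W (go to E, an L position)
F: L (options B(W), D(W) are all W)

B: W, F: L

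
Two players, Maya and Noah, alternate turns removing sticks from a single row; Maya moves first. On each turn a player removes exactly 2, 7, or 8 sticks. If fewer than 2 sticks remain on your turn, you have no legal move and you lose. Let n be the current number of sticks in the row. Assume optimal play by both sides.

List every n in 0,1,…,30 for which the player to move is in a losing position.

Build the W/L table. Terminal = L. A non-terminal position is W if it has a move to some L; otherwise it is L.
n=0: no move → L
n=1: no move → L
n=2: can move to 0, which is L ⇒ W
n=3: can move to 1, which is L ⇒ W
n=4: the only move is to 2(W), a W ⇒ L
n=5: the only move is to 3(W), a W ⇒ L
n=6: can move to 4, which is L ⇒ W
n=7: can move to 5, which is L ⇒ W
n=8: can move to 1, which is L ⇒ W
n=9: can move to 1, which is L ⇒ W
n=10: moves to 8(W), 3(W), 2(W); every one is W ⇒ L
n=11: can move to 4, which is L ⇒ W
n=12: can move to 10, which is L ⇒ W
n=13: can move to 5, which is L ⇒ W
n=14: moves to 12(W), 7(W), 6(W); every one is W ⇒ L
n=15: moves to 13(W), 8(W), 7(W); every one is W ⇒ L
n=16: can move to 14, which is L ⇒ W
n=17: can move to 15, which is L ⇒ W
n=18: can move to 10, which is L ⇒ W
n=19: moves to 17(W), 12(W), 11(W); every one is W ⇒ L
n=20: moves to 18(W), 13(W), 12(W); every one is W ⇒ L
n=21: can move to 19, which is L ⇒ W
n=22: can move to 20, which is L ⇒ W
n=23: can move to 15, which is L ⇒ W
n=24: moves to 22(W), 17(W), 16(W); every one is W ⇒ L
n=25: moves to 23(W), 18(W), 17(W); every one is W ⇒ L
n=26: can move to 24, which is L ⇒ W
n=27: can move to 25, which is L ⇒ W
n=28: can move to 20, which is L ⇒ W
n=29: moves to 27(W), 22(W), 21(W); every one is W ⇒ L
n=30: moves to 28(W), 23(W), 22(W); every one is W ⇒ L
Reading off the rows marked L gives the requested list; there are 13 such values of n.

0, 1, 4, 5, 10, 14, 15, 19, 20, 24, 25, 29, 30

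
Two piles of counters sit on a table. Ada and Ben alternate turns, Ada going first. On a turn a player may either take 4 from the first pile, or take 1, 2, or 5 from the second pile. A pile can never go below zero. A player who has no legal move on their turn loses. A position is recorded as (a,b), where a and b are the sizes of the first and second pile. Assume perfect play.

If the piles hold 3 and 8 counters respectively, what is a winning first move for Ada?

Move to (3,6).

Compute win/loss labels from the base case upward. A position with no move is L. Any other position is W if it can reach an L in one move, else L.
No move ever increases a pile, so every position that can arise here has a ≤ 3 and b ≤ 8; it is enough to label the cells with 0 ≤ a ≤ 3 and 0 ≤ b ≤ 8.
Every move lowers a or b (never raises either), so fill the grid row by row in increasing a, and left to right within a row: each cell's successors are then already labelled.
      b=0  b=1  b=2  b=3  b=4  b=5  b=6  b=7  b=8
a=0:    L    W    W    L    W    W    L    W    W
a=1:    L    W    W    L    W    W    L    W    W
a=2:    L    W    W    L    W    W    L    W    W
a=3:    L    W    W    L    W    W    L    W    W
Cells with no legal move (terminal, hence L): (0,0), (1,0), (2,0), (3,0).
The remaining L cells, each justified by listing all of its moves:
(0,3): →(0,2)(W), (0,1)(W) — all W, so L
(0,6): →(0,5)(W), (0,4)(W), (0,1)(W) — all W, so L
(1,3): →(1,2)(W), (1,1)(W) — all W, so L
(1,6): →(1,5)(W), (1,4)(W), (1,1)(W) — all W, so L
(2,3): →(2,2)(W), (2,1)(W) — all W, so L
(2,6): →(2,5)(W), (2,4)(W), (2,1)(W) — all W, so L
(3,3): →(3,2)(W), (3,1)(W) — all W, so L
(3,6): →(3,5)(W), (3,4)(W), (3,1)(W) — all W, so L
Every other cell has at least one move into one of the L cells above, so it is W.
From (3,8), the L positions reachable in one move are: (3,6), (3,3). Any move reaching one of these is winning.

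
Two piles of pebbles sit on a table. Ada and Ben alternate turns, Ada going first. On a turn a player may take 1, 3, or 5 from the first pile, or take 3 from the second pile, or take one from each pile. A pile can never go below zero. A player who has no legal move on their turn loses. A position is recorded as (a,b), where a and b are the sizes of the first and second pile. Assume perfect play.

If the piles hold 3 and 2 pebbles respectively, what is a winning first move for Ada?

Label each position W (a win for the player to move) or L (a loss). A position with no legal move is L; any other position is W exactly when some move reaches an L, and L when every move reaches a W.
No move ever increases a pile, so every position that can arise here has a ≤ 3 and b ≤ 2; it is enough to label the cells with 0 ≤ a ≤ 3 and 0 ≤ b ≤ 2.
Every move lowers a or b (never raises either), so fill the grid row by row in increasing a, and left to right within a row: each cell's successors are then already labelled.
      b=0  b=1  b=2
a=0:    L    L    L
a=1:    W    W    W
a=2:    L    L    L
a=3:    W    W    W
Cells with no legal move (terminal, hence L): (0,0), (0,1), (0,2).
The remaining L cells, each justified by listing all of its moves:
(2,0): only reaches (1,0)(W), which is W → L
(2,1): only reaches (1,1)(W), (1,0)(W), all W → L
(2,2): only reaches (1,2)(W), (1,1)(W), all W → L
Every other cell has at least one move into one of the L cells above, so it is W.
From (3,2), the L positions reachable in one move are: (2,2), (0,2), (2,1). Any move reaching one of these is winning.

Move to (2,2).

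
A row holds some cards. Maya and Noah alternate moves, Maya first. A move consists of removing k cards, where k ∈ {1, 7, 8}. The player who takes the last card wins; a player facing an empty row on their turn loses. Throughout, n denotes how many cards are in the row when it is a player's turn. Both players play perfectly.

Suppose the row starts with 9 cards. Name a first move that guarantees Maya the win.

Remove 7, leaving 2.

Label each position W (a win for the player to move) or L (a loss). A position with no legal move is L; any other position is W exactly when some move reaches an L, and L when every move reaches a W.
n=0: no move → L
n=1: →0(L), so W
n=2: →1(W) only, which is W, so L
n=3: →2(L), so W
n=4: →3(W) only, which is W, so L
n=5: →4(L), so W
n=6: →5(W) only, which is W, so L
n=7: →6(L), so W
n=8: →0(L), so W
n=9: →2(L), so W
From 9, the L positions reachable in one move are: 2.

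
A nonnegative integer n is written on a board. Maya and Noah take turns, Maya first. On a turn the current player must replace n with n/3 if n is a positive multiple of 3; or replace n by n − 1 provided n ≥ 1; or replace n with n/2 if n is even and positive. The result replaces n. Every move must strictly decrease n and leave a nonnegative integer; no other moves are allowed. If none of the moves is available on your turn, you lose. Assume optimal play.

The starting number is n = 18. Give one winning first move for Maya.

Classify positions by backward induction: terminal positions (no move available) are L. From any other position, the mover wins iff some move reaches an L.
n=0: no move → L
n=1: reaches L-position 0 → W
n=2: only reaches 1(W), which is W → L
n=3: reaches L-position 2 → W
n=4: reaches L-position 2 → W
n=5: only reaches 4(W), which is W → L
n=6: reaches L-position 2 → W
n=7: only reaches 6(W), which is W → L
n=8: reaches L-position 7 → W
n=9: only reaches 3(W), 8(W), all W → L
n=10: reaches L-position 5 → W
n=11: only reaches 10(W), which is W → L
n=12: reaches L-position 11 → W
n=13: only reaches 12(W), which is W → L
n=14: reaches L-position 7 → W
n=15: reaches L-position 5 → W
n=16: only reaches 8(W), 15(W), all W → L
n=17: reaches L-position 16 → W
n=18: reaches L-position 9 → W
From 18, the L positions reachable in one move are: 9.

Move to 9.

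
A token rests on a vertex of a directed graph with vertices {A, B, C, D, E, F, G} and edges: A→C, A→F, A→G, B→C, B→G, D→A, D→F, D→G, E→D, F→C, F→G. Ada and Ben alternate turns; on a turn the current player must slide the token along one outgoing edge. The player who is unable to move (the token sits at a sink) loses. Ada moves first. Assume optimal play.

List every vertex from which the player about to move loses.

C, E, G

Positions with no move are L. A position that does have a move is losing for the player to move precisely when every available move leads to a winning position for the opponent. Fill in the labels:
Every edge goes from a vertex to one that appears earlier in the order G, C, F, A, D, B, E, so processing vertices in that order labels each vertex after all of its successors.
G: no outgoing edge → L
C: no outgoing edge → L
F: W (go to C, an L position)
A: W (go to C, an L position)
D: W (go to G, an L position)
B: W (go to C, an L position)
E: L (sole option D(W) is W)
Reading off the rows marked L gives the requested list; there are 3 such vertices.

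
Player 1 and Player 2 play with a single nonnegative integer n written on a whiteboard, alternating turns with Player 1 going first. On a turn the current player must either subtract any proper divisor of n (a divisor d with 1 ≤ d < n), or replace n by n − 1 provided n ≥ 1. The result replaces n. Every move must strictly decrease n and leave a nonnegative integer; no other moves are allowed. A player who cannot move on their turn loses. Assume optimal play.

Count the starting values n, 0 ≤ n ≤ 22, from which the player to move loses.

11

Build the W/L table. Terminal = L. A non-terminal position is W if it has a move to some L; otherwise it is L.
n=0: no move → L
n=1: W (go to 0, an L position)
n=2: L (sole option 1(W) is W)
n=3: W (go to 2, an L position)
n=4: W (go to 2, an L position)
n=5: L (sole option 4(W) is W)
n=6: W (go to 5, an L position)
n=7: L (sole option 6(W) is W)
n=8: W (go to 7, an L position)
n=9: L (options 6(W), 8(W) are all W)
n=10: W (go to 5, an L position)
n=11: L (sole option 10(W) is W)
n=12: W (go to 9, an L position)
n=13: L (sole option 12(W) is W)
n=14: W (go to 7, an L position)
n=15: L (options 10(W), 12(W), 14(W) are all W)
n=16: W (go to 15, an L position)
n=17: L (sole option 16(W) is W)
n=18: W (go to 9, an L position)
n=19: L (sole option 18(W) is W)
n=20: W (go to 15, an L position)
n=21: L (options 14(W), 18(W), 20(W) are all W)
n=22: W (go to 11, an L position)
L entries with 0 ≤ n ≤ 22: n = 0, 2, 5, 7, 9, 11, 13, 15, 17, 19, 21; that makes 11.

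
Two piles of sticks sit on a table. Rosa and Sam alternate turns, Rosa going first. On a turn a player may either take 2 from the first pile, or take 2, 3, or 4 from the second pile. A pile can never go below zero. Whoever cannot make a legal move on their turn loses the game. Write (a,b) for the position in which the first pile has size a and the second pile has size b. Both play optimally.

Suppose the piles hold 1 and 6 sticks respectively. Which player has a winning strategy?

Sam wins.

Use the standard recursion: the mover loses at a terminal position; elsewhere, the mover wins exactly when some move hands the opponent an L position.
No move ever increases a pile, so every position that can arise here has a ≤ 1 and b ≤ 6; it is enough to label the cells with 0 ≤ a ≤ 1 and 0 ≤ b ≤ 6.
Every move lowers a or b (never raises either), so fill the grid row by row in increasing a, and left to right within a row: each cell's successors are then already labelled.
      b=0  b=1  b=2  b=3  b=4  b=5  b=6
a=0:    L    L    W    W    W    W    L
a=1:    L    L    W    W    W    W    L
Cells with no legal move (terminal, hence L): (0,0), (0,1), (1,0), (1,1).
The remaining L cells, each justified by listing all of its moves:
(0,6): only reaches (0,4)(W), (0,3)(W), (0,2)(W), all W → L
(1,6): only reaches (1,4)(W), (1,3)(W), (1,2)(W), all W → L
Every other cell has at least one move into one of the L cells above, so it is W.
Every move from (1,6) reaches a W position, so the mover loses.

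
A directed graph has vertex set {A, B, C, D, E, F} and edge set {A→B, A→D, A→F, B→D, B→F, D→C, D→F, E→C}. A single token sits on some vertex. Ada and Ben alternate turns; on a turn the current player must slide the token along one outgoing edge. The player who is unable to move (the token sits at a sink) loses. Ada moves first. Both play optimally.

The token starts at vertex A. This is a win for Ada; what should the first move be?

Move to F.

Use the standard recursion: the mover loses at a terminal position; elsewhere, the mover wins exactly when some move hands the opponent an L position.
Every edge goes from a vertex to one that appears earlier in the order F, C, E, D, B, A, so processing vertices in that order labels each vertex after all of its successors.
F: no outgoing edge → L
C: no outgoing edge → L
E: W (go to C, an L position)
D: W (go to C, an L position)
B: W (go to F, an L position)
A: W (go to F, an L position)
From A, the L positions reachable in one move are: F.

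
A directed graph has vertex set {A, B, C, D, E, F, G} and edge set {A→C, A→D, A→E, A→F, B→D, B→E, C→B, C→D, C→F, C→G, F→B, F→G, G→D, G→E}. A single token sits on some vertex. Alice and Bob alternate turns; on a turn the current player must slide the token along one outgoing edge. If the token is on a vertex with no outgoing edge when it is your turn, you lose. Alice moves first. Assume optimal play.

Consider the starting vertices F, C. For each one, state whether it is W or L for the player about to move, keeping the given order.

F: L, C: W

Work bottom-up. With no move the player to move loses. Otherwise the position is W if at least one move leads to an L position for the opponent, and L if every move leads to a W.
Every edge goes from a vertex to one that appears earlier in the order D, E, G, B, F, C, A, so processing vertices in that order labels each vertex after all of its successors.
D: no outgoing edge → L
E: no outgoing edge → L
G: W (go to E, an L position)
B: W (go to E, an L position)
F: L (options B(W), G(W) are all W)
C: W (go to F, an L position)
A: W (go to F, an L position)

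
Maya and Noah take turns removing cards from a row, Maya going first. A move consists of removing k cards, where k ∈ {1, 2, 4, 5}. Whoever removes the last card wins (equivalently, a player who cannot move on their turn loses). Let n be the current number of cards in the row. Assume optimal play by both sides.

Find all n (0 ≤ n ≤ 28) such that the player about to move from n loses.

0, 3, 6, 9, 12, 15, 18, 21, 24, 27

Label each position W (a win for the player to move) or L (a loss). A position with no legal move is L; any other position is W exactly when some move reaches an L, and L when every move reaches a W.
n=0: no move → L
n=1: reaches L-position 0 → W
n=2: reaches L-position 0 → W
n=3: only reaches 2(W), 1(W), all W → L
n=4: reaches L-position 3 → W
n=5: reaches L-position 3 → W
n=6: only reaches 5(W), 4(W), 2(W), 1(W), all W → L
n=7: reaches L-position 6 → W
n=8: reaches L-position 6 → W
n=9: only reaches 8(W), 7(W), 5(W), 4(W), all W → L
n=10: reaches L-position 9 → W
n=11: reaches L-position 9 → W
n=12: only reaches 11(W), 10(W), 8(W), 7(W), all W → L
n=13: reaches L-position 12 → W
n=14: reaches L-position 12 → W
n=15: only reaches 14(W), 13(W), 11(W), 10(W), all W → L
n=16: reaches L-position 15 → W
n=17: reaches L-position 15 → W
n=18: only reaches 17(W), 16(W), 14(W), 13(W), all W → L
n=19: reaches L-position 18 → W
n=20: reaches L-position 18 → W
n=21: only reaches 20(W), 19(W), 17(W), 16(W), all W → L
n=22: reaches L-position 21 → W
n=23: reaches L-position 21 → W
n=24: only reaches 23(W), 22(W), 20(W), 19(W), all W → L
n=25: reaches L-position 24 → W
n=26: reaches L-position 24 → W
n=27: only reaches 26(W), 25(W), 23(W), 22(W), all W → L
n=28: reaches L-position 27 → W
The losing starting values of n are exactly the entries labelled L in this table (10 of them).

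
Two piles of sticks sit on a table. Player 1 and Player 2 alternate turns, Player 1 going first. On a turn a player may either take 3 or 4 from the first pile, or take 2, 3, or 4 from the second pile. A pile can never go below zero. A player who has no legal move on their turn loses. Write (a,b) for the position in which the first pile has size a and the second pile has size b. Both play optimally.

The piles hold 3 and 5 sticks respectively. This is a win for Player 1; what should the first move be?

Work bottom-up. With no move the player to move loses. Otherwise the position is W if at least one move leads to an L position for the opponent, and L if every move leads to a W.
No move ever increases a pile, so every position that can arise here has a ≤ 3 and b ≤ 5; it is enough to label the cells with 0 ≤ a ≤ 3 and 0 ≤ b ≤ 5.
Every move lowers a or b (never raises either), so fill the grid row by row in increasing a, and left to right within a row: each cell's successors are then already labelled.
      b=0  b=1  b=2  b=3  b=4  b=5
a=0:    L    L    W    W    W    W
a=1:    L    L    W    W    W    W
a=2:    L    L    W    W    W    W
a=3:    W    W    L    L    W    W
Cells with no legal move (terminal, hence L): (0,0), (0,1), (1,0), (1,1), (2,0), (2,1).
The remaining L cells, each justified by listing all of its moves:
(3,2): only reaches (0,2)(W), (3,0)(W), all W → L
(3,3): only reaches (0,3)(W), (3,1)(W), (3,0)(W), all W → L
Every other cell has at least one move into one of the L cells above, so it is W.
From (3,5), the L positions reachable in one move are: (3,3), (3,2). Any move reaching one of these is winning.

Move to (3,3).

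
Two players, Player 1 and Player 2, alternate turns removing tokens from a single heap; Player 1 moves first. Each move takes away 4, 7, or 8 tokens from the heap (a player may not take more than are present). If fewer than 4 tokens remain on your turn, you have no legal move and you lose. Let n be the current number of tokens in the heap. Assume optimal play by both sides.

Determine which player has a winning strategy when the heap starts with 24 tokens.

Build the W/L table. Terminal = L. A non-terminal position is W if it has a move to some L; otherwise it is L.
n=0: no move → L
n=1: no move → L
n=2: no move → L
n=3: no move → L
n=4: reaches L-position 0 → W
n=5: reaches L-position 1 → W
n=6: reaches L-position 2 → W
n=7: reaches L-position 3 → W
n=8: reaches L-position 1 → W
n=9: reaches L-position 2 → W
n=10: reaches L-position 3 → W
n=11: reaches L-position 3 → W
n=12: only reaches 8(W), 5(W), 4(W), all W → L
n=13: only reaches 9(W), 6(W), 5(W), all W → L
n=14: only reaches 10(W), 7(W), 6(W), all W → L
n=15: only reaches 11(W), 8(W), 7(W), all W → L
n=16: reaches L-position 12 → W
n=17: reaches L-position 13 → W
n=18: reaches L-position 14 → W
n=19: reaches L-position 15 → W
n=20: reaches L-position 13 → W
n=21: reaches L-position 14 → W
n=22: reaches L-position 15 → W
n=23: reaches L-position 15 → W
n=24: only reaches 20(W), 17(W), 16(W), all W → L
The starting position 24 is L: whatever Player 1 does, the opponent receives a W position.

Player 2 wins.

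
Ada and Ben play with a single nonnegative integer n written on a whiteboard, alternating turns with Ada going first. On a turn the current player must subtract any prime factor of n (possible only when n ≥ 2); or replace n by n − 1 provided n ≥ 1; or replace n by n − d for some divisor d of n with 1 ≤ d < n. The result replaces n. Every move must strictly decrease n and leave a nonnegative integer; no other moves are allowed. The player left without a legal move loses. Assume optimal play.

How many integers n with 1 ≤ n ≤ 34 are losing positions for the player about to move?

Use the standard recursion: the mover loses at a terminal position; elsewhere, the mover wins exactly when some move hands the opponent an L position.
n=0: no move → L
n=1: →0(L), so W
n=2: →0(L), so W
n=3: →0(L), so W
n=4: →2(W), 3(W) — all W, so L
n=5: →0(L), so W
n=6: →4(L), so W
n=7: →0(L), so W
n=8: →4(L), so W
n=9: →6(W), 8(W) — all W, so L
n=10: →9(L), so W
n=11: →0(L), so W
n=12: →9(L), so W
n=13: →0(L), so W
n=14: →7(W), 12(W), 13(W) — all W, so L
n=15: →14(L), so W
n=16: →14(L), so W
n=17: →0(L), so W
n=18: →9(L), so W
n=19: →0(L), so W
n=20: →10(W), 15(W), 16(W), 18(W), 19(W) — all W, so L
n=21: →14(L), so W
n=22: →20(L), so W
n=23: →0(L), so W
n=24: →20(L), so W
n=25: →20(L), so W
n=26: →13(W), 24(W), 25(W) — all W, so L
n=27: →26(L), so W
n=28: →14(L), so W
n=29: →0(L), so W
n=30: →20(L), so W
n=31: →0(L), so W
n=32: →16(W), 24(W), 28(W), 30(W), 31(W) — all W, so L
n=33: →32(L), so W
n=34: →32(L), so W
L entries with 1 ≤ n ≤ 34 (n=0 is outside the asked range and is not counted): n = 4, 9, 14, 20, 26, 32; that makes 6.

6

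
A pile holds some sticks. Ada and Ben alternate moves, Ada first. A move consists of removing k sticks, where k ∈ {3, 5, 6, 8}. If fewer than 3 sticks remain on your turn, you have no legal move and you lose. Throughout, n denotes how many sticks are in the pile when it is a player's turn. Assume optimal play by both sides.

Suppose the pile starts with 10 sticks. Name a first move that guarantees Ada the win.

Use the standard recursion: the mover loses at a terminal position; elsewhere, the mover wins exactly when some move hands the opponent an L position.
n=0: no move → L
n=1: no move → L
n=2: no move → L
n=3: can move to 0, which is L ⇒ W
n=4: can move to 1, which is L ⇒ W
n=5: can move to 2, which is L ⇒ W
n=6: can move to 1, which is L ⇒ W
n=7: can move to 2, which is L ⇒ W
n=8: can move to 2, which is L ⇒ W
n=9: can move to 1, which is L ⇒ W
n=10: can move to 2, which is L ⇒ W
From 10, the L positions reachable in one move are: 2.

Remove 8, leaving 2.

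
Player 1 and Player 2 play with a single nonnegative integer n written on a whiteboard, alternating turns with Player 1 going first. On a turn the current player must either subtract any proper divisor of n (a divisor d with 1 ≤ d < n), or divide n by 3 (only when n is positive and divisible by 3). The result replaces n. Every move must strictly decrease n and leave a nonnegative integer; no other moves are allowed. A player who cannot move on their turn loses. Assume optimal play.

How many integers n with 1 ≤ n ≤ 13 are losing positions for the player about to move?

6

Label each position W (a win for the player to move) or L (a loss). A position with no legal move is L; any other position is W exactly when some move reaches an L, and L when every move reaches a W.
n=0: no move → L
n=1: no move → L
n=2: can move to 1, which is L ⇒ W
n=3: can move to 1, which is L ⇒ W
n=4: moves to 2(W), 3(W); every one is W ⇒ L
n=5: can move to 4, which is L ⇒ W
n=6: can move to 4, which is L ⇒ W
n=7: the only move is to 6(W), a W ⇒ L
n=8: can move to 4, which is L ⇒ W
n=9: moves to 3(W), 6(W), 8(W); every one is W ⇒ L
n=10: can move to 9, which is L ⇒ W
n=11: the only move is to 10(W), a W ⇒ L
n=12: can move to 4, which is L ⇒ W
n=13: the only move is to 12(W), a W ⇒ L
L entries with 1 ≤ n ≤ 13 (n=0 is outside the asked range and is not counted): n = 1, 4, 7, 9, 11, 13; that makes 6.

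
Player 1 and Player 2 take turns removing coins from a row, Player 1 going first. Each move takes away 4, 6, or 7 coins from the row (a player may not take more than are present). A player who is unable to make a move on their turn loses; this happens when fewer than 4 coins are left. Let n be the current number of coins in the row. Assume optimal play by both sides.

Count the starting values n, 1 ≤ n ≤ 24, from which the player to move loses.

10

Classify positions by backward induction: terminal positions (no move available) are L. From any other position, the mover wins iff some move reaches an L.
n=0: no move → L
n=1: no move → L
n=2: no move → L
n=3: no move → L
n=4: reaches L-position 0 → W
n=5: reaches L-position 1 → W
n=6: reaches L-position 2 → W
n=7: reaches L-position 3 → W
n=8: reaches L-position 2 → W
n=9: reaches L-position 3 → W
n=10: reaches L-position 3 → W
n=11: only reaches 7(W), 5(W), 4(W), all W → L
n=12: only reaches 8(W), 6(W), 5(W), all W → L
n=13: only reaches 9(W), 7(W), 6(W), all W → L
n=14: only reaches 10(W), 8(W), 7(W), all W → L
n=15: reaches L-position 11 → W
n=16: reaches L-position 12 → W
n=17: reaches L-position 13 → W
n=18: reaches L-position 14 → W
n=19: reaches L-position 13 → W
n=20: reaches L-position 14 → W
n=21: reaches L-position 14 → W
n=22: only reaches 18(W), 16(W), 15(W), all W → L
n=23: only reaches 19(W), 17(W), 16(W), all W → L
n=24: only reaches 20(W), 18(W), 17(W), all W → L
L entries with 1 ≤ n ≤ 24 (n=0 is outside the asked range and is not counted): n = 1, 2, 3, 11, 12, 13, 14, 22, 23, 24; that makes 10.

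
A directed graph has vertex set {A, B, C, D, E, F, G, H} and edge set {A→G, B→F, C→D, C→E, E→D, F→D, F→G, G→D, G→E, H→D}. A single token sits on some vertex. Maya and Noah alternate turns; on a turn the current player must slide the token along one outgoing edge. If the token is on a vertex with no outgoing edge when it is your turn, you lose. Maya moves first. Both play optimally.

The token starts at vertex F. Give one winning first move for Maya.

Work bottom-up. With no move the player to move loses. Otherwise the position is W if at least one move leads to an L position for the opponent, and L if every move leads to a W.
Every edge goes from a vertex to one that appears earlier in the order D, E, G, H, A, F, B, C, so processing vertices in that order labels each vertex after all of its successors.
D: no outgoing edge → L
E: W (go to D, an L position)
G: W (go to D, an L position)
H: W (go to D, an L position)
A: L (sole option G(W) is W)
F: W (go to D, an L position)
B: L (sole option F(W) is W)
C: W (go to D, an L position)
From F, the L positions reachable in one move are: D.

Move to D.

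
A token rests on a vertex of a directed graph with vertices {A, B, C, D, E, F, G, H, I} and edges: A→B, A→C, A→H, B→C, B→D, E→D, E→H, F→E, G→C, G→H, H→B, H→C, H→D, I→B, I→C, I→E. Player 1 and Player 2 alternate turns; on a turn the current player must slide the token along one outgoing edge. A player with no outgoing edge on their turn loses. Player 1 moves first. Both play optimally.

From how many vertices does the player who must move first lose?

3

Use the standard recursion: the mover loses at a terminal position; elsewhere, the mover wins exactly when some move hands the opponent an L position.
Every edge goes from a vertex to one that appears earlier in the order C, D, B, H, E, A, G, I, F, so processing vertices in that order labels each vertex after all of its successors.
C: no outgoing edge → L
D: no outgoing edge → L
B: reaches L-position D → W
H: reaches L-position D → W
E: reaches L-position D → W
A: reaches L-position C → W
G: reaches L-position C → W
I: reaches L-position C → W
F: only reaches E(W), which is W → L
The L vertices are C, D, F; that is 3 in all.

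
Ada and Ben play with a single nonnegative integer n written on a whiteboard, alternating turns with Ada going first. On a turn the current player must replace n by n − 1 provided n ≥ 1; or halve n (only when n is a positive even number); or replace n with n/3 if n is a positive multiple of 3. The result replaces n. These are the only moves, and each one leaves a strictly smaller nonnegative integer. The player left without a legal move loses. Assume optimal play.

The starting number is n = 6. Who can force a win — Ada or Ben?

Compute win/loss labels from the base case upward. A position with no move is L. Any other position is W if it can reach an L in one move, else L.
n=0: no move → L
n=1: reaches L-position 0 → W
n=2: only reaches 1(W), which is W → L
n=3: reaches L-position 2 → W
n=4: reaches L-position 2 → W
n=5: only reaches 4(W), which is W → L
n=6: reaches L-position 2 → W
The starting position 6 is W: Ada should move to 2, handing over an L position.

Ada wins.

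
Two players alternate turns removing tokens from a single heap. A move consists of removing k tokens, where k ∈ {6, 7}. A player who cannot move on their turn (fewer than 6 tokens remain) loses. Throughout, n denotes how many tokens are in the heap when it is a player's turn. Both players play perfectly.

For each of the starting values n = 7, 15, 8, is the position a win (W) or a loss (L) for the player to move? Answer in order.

7: W, 15: L, 8: W

Compute win/loss labels from the base case upward. A position with no move is L. Any other position is W if it can reach an L in one move, else L.
n=0: no move → L
n=1: no move → L
n=2: no move → L
n=3: no move → L
n=4: no move → L
n=5: no move → L
n=6: can move to 0, which is L ⇒ W
n=7: can move to 1, which is L ⇒ W
n=8: can move to 2, which is L ⇒ W
n=9: can move to 3, which is L ⇒ W
n=10: can move to 4, which is L ⇒ W
n=11: can move to 5, which is L ⇒ W
n=12: can move to 5, which is L ⇒ W
n=13: moves to 7(W), 6(W); every one is W ⇒ L
n=14: moves to 8(W), 7(W); every one is W ⇒ L
n=15: moves to 9(W), 8(W); every one is W ⇒ L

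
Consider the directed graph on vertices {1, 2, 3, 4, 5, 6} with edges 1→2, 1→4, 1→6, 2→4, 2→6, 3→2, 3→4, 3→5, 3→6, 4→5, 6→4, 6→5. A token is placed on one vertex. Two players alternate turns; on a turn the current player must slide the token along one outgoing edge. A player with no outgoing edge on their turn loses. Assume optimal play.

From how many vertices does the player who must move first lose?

2

Classify positions by backward induction: terminal positions (no move available) are L. From any other position, the mover wins iff some move reaches an L.
Every edge goes from a vertex to one that appears earlier in the order 5, 4, 6, 2, 3, 1, so processing vertices in that order labels each vertex after all of its successors.
5: no outgoing edge → L
4: reaches L-position 5 → W
6: reaches L-position 5 → W
2: only reaches 6(W), 4(W), all W → L
3: reaches L-position 2 → W
1: reaches L-position 2 → W
The L vertices are 2, 5; that is 2 in all.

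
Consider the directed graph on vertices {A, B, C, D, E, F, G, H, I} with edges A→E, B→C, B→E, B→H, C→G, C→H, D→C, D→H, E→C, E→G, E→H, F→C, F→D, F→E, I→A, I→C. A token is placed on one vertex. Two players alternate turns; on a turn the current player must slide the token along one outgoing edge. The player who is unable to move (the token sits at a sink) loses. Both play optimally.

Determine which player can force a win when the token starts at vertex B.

The first player wins.

Positions with no move are L. A position that does have a move is losing for the player to move precisely when every available move leads to a winning position for the opponent. Fill in the labels:
Every edge goes from a vertex to one that appears earlier in the order G, H, C, E, B, D, A, I, F, so processing vertices in that order labels each vertex after all of its successors.
G: no outgoing edge → L
H: no outgoing edge → L
C: reaches L-position H → W
E: reaches L-position H → W
B: reaches L-position H → W
D: reaches L-position H → W
A: only reaches E(W), which is W → L
I: reaches L-position A → W
F: only reaches D(W), E(W), C(W), all W → L
From B the player to move can move to H, reaching an L position.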